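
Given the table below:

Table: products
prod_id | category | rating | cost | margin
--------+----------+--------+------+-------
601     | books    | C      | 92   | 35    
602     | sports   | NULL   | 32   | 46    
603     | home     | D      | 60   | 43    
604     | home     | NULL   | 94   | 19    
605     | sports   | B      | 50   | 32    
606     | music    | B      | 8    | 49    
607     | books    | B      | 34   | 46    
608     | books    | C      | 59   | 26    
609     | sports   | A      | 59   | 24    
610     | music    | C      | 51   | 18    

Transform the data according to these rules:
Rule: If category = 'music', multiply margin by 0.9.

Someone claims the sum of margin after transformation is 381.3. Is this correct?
No, the correct result is 331.3.

Step 1: Calculate the correct sum after transformation
Step 2: Apply multiplier 0.9 to records where category = 'music'
Step 3: Correct result = 331.3
Step 4: Claimed result = 381.3
Step 5: 331.3 ≠ 381.3
Conclusion: The claimed result is incorrect. The correct answer is 331.3.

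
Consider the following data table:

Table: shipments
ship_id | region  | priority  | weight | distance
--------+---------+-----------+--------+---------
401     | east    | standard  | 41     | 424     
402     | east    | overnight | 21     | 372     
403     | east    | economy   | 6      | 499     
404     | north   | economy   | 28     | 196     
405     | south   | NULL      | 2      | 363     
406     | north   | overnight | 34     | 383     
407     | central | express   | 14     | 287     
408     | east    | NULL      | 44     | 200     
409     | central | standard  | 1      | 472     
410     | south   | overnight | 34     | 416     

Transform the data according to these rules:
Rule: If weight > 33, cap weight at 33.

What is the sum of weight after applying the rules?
204

Step 1: 4 records have weight > 33
Step 2: These records originally summed to 153
Step 3: After capping: 4 × 33 = 132
Step 4: Unaffected records sum: 72
Step 5: Final sum = 132 + 72 = 204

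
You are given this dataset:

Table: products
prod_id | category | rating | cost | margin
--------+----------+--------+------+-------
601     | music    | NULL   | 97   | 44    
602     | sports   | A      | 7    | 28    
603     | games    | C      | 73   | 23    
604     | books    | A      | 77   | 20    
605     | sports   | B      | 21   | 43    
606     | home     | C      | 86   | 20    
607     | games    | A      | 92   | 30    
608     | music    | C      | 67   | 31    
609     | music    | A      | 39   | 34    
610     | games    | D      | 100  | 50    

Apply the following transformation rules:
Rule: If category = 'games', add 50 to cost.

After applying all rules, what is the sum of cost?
809

Step 1: Count records where category = 'games': 3
Step 2: Total bonus added: 3 × 50 = 150
Step 3: Original sum of cost: 659
Step 4: Final sum = 659 + 150 = 809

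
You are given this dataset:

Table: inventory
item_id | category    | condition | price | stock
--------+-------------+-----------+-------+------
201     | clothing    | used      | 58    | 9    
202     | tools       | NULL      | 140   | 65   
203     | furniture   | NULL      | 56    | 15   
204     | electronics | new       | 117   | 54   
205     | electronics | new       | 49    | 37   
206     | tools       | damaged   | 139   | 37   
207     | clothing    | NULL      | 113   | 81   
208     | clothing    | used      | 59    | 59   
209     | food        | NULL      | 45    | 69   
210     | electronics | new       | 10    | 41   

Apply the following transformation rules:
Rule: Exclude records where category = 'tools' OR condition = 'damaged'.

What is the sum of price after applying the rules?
507

Step 1: Find records where category = 'tools' OR condition = 'damaged'
Step 2: 2 records match, summing to 279
Step 3: Original sum: 786
Step 4: Remaining sum = 786 - 279 = 507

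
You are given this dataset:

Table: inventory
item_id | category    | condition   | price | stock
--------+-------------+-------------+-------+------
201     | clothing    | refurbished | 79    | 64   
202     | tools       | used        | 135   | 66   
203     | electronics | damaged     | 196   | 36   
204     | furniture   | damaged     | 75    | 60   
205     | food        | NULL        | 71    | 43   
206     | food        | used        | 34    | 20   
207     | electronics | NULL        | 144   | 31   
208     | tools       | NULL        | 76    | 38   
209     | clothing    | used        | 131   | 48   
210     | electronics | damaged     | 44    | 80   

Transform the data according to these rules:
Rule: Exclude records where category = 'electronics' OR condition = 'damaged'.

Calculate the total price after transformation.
526

Step 1: Find records where category = 'electronics' OR condition = 'damaged'
Step 2: 4 records match, summing to 459
Step 3: Original sum: 985
Step 4: Remaining sum = 985 - 459 = 526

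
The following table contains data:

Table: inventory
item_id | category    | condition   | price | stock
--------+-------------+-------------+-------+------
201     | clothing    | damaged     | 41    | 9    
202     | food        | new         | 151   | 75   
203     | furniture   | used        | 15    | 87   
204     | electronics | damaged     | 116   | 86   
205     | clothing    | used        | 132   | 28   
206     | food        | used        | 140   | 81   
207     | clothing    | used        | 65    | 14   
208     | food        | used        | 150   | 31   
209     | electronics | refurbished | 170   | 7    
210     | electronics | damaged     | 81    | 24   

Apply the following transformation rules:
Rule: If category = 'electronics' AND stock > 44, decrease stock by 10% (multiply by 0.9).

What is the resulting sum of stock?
433.4

Step 1: Find records where category = 'electronics' AND stock > 44
Step 2: 1 records match, summing to 86
Step 3: After multiplier: 86 × 0.9 = 77.4
Step 4: Unaffected records sum: 356
Step 5: Final sum = 77.4 + 356 = 433.4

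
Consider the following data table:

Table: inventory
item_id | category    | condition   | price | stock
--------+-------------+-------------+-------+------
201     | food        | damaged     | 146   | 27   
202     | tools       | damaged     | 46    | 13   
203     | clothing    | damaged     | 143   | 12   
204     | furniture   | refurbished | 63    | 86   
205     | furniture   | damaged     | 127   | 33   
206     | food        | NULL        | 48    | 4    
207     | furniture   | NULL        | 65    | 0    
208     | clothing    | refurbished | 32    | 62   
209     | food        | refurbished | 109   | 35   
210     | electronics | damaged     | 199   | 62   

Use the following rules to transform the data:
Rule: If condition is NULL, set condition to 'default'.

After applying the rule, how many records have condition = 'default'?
2

Step 1: Count records where condition IS NULL
Step 2: Found 2 records with NULL condition
Step 3: These records will have condition set to 'default'
Step 4: Records already having condition = 'default': 0
Step 5: Answer: 2 + 0 = 2 records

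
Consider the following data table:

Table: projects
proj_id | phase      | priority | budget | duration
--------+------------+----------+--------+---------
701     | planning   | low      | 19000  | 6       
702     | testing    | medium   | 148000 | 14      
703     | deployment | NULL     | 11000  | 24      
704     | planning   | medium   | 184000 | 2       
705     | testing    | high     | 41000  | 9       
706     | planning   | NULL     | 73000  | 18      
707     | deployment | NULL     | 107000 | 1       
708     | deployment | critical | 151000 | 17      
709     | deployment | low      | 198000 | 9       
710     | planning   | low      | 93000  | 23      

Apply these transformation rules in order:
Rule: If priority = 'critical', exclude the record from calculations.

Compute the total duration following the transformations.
106

Step 1: Identify records where priority = 'critical'
Step 2: The excluded records sum to 17
Step 3: Original total duration = 123
Step 4: Remaining total = 123 - 17 = 106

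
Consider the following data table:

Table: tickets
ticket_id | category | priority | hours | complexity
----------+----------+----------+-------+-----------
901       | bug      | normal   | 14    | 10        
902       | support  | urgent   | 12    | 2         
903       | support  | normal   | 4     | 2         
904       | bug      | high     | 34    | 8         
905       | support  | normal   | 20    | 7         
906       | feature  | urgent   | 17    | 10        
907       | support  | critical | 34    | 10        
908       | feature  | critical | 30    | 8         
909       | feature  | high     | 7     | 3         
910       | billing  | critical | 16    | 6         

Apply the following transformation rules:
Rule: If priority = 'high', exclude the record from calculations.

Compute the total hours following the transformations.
147

Step 1: Identify records where priority = 'high'
Step 2: The excluded records sum to 41
Step 3: Original total hours = 188
Step 4: Remaining total = 188 - 41 = 147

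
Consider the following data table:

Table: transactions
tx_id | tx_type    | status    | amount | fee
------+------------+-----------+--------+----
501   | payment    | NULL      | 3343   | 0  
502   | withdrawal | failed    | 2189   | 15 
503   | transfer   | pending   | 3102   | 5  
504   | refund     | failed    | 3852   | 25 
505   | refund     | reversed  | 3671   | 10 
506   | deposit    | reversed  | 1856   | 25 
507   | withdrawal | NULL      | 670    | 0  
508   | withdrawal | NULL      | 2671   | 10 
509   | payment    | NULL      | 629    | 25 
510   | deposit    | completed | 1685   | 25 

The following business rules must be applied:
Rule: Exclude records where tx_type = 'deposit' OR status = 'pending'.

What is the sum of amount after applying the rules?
17025

Step 1: Find records where tx_type = 'deposit' OR status = 'pending'
Step 2: 3 records match, summing to 6643
Step 3: Original sum: 23668
Step 4: Remaining sum = 23668 - 6643 = 17025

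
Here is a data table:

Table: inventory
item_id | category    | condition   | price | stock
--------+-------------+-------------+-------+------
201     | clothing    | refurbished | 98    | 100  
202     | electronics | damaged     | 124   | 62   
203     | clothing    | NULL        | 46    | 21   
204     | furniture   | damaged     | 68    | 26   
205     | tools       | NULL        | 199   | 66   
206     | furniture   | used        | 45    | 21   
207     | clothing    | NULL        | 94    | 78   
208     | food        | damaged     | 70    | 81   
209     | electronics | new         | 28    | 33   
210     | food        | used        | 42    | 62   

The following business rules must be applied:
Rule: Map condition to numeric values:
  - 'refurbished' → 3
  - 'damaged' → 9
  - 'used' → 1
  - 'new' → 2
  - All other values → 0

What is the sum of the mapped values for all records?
34

Step 1: Apply mapping to each record
Step 2: Count by status:
  'refurbished': 1 records × 3 = 3
  'damaged': 3 records × 9 = 27
  'used': 2 records × 1 = 2
  'new': 1 records × 2 = 2
Step 3: Sum all mapped values = 34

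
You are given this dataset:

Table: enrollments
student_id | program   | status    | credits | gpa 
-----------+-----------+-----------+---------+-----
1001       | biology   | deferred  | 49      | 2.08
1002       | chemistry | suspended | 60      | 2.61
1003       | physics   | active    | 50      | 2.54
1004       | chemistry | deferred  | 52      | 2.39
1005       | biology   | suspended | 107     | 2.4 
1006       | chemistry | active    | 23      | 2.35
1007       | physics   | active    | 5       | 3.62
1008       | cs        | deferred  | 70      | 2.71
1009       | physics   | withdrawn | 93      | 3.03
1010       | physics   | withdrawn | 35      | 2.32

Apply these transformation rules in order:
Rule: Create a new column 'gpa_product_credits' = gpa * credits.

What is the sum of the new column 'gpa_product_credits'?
1391.44

Step 1: For each record, compute gpa * credits
Example calculations:
  2.08 * 49 = 101.92
  2.61 * 60 = 156.6
  2.54 * 50 = 127.0
  ...
Step 2: Sum all derived values
Step 3: Total = 1391.44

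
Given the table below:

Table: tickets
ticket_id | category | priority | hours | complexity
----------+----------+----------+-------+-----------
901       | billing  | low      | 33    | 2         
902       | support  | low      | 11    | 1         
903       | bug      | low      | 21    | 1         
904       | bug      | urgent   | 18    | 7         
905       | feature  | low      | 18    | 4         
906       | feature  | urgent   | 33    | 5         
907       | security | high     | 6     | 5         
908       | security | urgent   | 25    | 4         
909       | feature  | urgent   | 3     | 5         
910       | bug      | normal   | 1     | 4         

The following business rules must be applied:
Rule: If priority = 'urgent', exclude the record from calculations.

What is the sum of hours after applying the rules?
90

Step 1: Identify records where priority = 'urgent'
Step 2: The excluded records sum to 79
Step 3: Original total hours = 169
Step 4: Remaining total = 169 - 79 = 90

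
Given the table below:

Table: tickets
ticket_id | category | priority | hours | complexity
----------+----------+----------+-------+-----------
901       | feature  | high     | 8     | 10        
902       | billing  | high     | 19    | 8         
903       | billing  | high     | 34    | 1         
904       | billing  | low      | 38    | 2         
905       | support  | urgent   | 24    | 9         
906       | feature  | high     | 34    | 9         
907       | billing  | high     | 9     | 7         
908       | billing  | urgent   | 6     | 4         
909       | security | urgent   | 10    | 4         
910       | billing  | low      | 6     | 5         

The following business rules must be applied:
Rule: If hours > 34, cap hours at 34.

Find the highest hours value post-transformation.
34

Step 1: Original maximum hours = 38
Step 2: Apply cap at 34
Step 3: 1 records had hours > 34 and were capped
Step 4: Maximum after transformation = 34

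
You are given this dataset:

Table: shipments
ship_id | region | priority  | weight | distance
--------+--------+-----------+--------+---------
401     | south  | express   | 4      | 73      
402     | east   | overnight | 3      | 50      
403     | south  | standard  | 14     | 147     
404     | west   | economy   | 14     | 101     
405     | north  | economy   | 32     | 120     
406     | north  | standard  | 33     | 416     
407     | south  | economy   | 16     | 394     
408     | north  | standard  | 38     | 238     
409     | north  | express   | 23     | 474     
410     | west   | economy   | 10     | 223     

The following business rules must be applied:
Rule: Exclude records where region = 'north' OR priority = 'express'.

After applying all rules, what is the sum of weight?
57

Step 1: Find records where region = 'north' OR priority = 'express'
Step 2: 5 records match, summing to 130
Step 3: Original sum: 187
Step 4: Remaining sum = 187 - 130 = 57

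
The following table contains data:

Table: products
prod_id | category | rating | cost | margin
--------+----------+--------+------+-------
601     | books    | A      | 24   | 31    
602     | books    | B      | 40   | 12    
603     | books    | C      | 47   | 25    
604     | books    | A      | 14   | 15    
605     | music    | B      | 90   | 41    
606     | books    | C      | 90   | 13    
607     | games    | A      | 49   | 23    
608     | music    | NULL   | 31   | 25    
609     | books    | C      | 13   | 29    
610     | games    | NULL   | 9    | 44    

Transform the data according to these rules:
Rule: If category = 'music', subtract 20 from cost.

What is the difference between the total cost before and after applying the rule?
40

Step 1: Original sum of cost = 407
Step 2: 2 records have category = 'music'
Step 3: Each affected record changes by -20
Step 4: Total change = 2 × -20 = -40
Step 5: New sum = 407 + -40 = 367
Step 6: Difference = |367 - 407| = 40
        (Sum decreased by 40)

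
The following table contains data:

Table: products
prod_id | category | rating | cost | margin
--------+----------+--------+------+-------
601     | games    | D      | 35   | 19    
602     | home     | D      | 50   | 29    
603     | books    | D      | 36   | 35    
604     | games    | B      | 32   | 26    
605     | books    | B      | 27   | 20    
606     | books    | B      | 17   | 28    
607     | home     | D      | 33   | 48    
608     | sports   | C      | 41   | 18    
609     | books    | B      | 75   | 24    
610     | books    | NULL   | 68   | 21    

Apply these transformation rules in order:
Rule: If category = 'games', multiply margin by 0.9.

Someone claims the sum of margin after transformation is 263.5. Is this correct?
Yes, the result is correct.

Step 1: Calculate the correct sum after transformation
Step 2: Apply multiplier 0.9 to records where category = 'games'
Step 3: Correct result = 263.5
Step 4: Claimed result = 263.5
Step 5: 263.5 = 263.5 ✓
Conclusion: The claimed result is correct.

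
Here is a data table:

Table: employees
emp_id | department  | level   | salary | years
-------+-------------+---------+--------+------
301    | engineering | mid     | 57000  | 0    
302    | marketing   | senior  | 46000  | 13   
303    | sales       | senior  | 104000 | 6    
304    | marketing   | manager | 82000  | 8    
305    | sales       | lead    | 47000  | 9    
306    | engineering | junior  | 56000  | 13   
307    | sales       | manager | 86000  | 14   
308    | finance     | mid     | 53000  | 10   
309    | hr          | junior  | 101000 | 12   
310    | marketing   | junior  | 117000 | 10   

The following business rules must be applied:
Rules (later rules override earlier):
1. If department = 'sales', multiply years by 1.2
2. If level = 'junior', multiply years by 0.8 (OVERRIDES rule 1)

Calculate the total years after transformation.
93.8

Step 1: Rule 2 takes priority for records with level = 'junior'
  - 3 records: 35 × 0.8 = 28.0
Step 2: Rule 1 applies to remaining records with department = 'sales'
  - 3 records: 29 × 1.2 = 34.8
Step 3: Other records unchanged: 31
Step 4: Final sum = 28.0 + 34.8 + 31 = 93.8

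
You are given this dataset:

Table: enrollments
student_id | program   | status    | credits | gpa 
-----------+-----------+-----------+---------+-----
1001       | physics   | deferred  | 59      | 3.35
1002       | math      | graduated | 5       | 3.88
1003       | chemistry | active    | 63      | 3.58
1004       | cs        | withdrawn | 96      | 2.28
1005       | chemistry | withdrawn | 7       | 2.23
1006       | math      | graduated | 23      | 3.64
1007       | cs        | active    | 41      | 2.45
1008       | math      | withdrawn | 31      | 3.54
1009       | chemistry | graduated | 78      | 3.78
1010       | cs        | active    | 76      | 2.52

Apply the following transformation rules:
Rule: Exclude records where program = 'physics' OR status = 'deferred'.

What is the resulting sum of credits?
420

Step 1: Find records where program = 'physics' OR status = 'deferred'
Step 2: 1 records match, summing to 59
Step 3: Original sum: 479
Step 4: Remaining sum = 479 - 59 = 420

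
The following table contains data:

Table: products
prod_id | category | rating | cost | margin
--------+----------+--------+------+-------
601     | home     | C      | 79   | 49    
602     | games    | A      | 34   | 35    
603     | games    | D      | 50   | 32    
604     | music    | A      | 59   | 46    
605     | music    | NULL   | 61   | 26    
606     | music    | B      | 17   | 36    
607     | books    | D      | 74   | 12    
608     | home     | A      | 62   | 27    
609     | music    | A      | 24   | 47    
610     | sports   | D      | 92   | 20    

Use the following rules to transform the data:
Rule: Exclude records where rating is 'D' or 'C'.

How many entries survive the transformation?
6

Step 1: Count records to exclude
  - 3 (D) + 1 (C) = 4 records
Step 2: Total records: 10
Step 3: Remaining = 10 - 4 = 6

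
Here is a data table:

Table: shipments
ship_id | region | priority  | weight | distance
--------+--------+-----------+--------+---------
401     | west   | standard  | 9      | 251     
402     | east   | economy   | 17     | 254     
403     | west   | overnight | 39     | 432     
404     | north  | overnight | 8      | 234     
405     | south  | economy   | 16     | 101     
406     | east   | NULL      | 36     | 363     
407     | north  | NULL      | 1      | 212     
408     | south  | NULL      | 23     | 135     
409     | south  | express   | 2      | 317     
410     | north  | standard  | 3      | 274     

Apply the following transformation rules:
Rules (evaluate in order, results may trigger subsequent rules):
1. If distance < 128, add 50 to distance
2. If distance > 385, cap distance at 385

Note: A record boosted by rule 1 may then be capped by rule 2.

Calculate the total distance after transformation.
2576

Step 1: Apply rule 1 to records with distance < 128
  - 1 records get bonus of 50
  - Of these, 0 records then exceed 385 and get capped
Step 2: Apply rule 2 to records with distance > 385
  - 1 records (original) are capped
Step 3: Calculate final sum = 2576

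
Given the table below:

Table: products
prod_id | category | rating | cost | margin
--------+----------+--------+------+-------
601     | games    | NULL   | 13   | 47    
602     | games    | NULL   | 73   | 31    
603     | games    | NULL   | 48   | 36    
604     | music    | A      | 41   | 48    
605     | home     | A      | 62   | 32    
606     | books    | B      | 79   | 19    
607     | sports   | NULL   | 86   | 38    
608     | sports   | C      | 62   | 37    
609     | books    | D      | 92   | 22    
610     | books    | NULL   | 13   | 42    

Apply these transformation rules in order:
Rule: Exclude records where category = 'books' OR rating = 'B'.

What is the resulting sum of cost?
385

Step 1: Find records where category = 'books' OR rating = 'B'
Step 2: 3 records match, summing to 184
Step 3: Original sum: 569
Step 4: Remaining sum = 569 - 184 = 385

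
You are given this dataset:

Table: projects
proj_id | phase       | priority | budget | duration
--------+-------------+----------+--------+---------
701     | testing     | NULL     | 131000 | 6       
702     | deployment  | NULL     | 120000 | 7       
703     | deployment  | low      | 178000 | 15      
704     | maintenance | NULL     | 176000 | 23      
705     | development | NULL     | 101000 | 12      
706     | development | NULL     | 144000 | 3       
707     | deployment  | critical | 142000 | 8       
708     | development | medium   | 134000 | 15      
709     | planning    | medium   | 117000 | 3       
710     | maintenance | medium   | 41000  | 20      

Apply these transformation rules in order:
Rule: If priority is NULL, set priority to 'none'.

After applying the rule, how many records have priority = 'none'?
5

Step 1: Count records where priority IS NULL
Step 2: Found 5 records with NULL priority
Step 3: These records will have priority set to 'none'
Step 4: Records already having priority = 'none': 0
Step 5: Answer: 5 + 0 = 5 records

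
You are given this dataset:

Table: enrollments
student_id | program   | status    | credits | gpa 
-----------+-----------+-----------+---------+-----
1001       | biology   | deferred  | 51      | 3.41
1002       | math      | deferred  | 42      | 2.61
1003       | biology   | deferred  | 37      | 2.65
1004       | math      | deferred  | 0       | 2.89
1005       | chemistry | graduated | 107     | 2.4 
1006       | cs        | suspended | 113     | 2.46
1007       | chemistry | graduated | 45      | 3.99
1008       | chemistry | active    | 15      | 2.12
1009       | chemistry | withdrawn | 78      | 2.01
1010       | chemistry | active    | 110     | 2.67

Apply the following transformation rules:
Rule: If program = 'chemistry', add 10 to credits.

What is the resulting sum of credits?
648

Step 1: Count records where program = 'chemistry': 5
Step 2: Total bonus added: 5 × 10 = 50
Step 3: Original sum of credits: 598
Step 4: Final sum = 598 + 50 = 648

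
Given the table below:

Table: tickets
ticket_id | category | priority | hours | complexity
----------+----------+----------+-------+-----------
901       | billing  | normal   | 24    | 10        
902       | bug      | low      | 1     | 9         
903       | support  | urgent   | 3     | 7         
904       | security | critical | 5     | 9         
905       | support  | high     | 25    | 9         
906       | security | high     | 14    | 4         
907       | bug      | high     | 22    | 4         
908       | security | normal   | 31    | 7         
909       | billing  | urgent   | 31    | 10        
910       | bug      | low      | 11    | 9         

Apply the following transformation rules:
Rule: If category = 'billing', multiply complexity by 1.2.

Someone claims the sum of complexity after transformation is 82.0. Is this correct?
Yes, the result is correct.

Step 1: Calculate the correct sum after transformation
Step 2: Apply multiplier 1.2 to records where category = 'billing'
Step 3: Correct result = 82.0
Step 4: Claimed result = 82.0
Step 5: 82.0 = 82.0 ✓
Conclusion: The claimed result is correct.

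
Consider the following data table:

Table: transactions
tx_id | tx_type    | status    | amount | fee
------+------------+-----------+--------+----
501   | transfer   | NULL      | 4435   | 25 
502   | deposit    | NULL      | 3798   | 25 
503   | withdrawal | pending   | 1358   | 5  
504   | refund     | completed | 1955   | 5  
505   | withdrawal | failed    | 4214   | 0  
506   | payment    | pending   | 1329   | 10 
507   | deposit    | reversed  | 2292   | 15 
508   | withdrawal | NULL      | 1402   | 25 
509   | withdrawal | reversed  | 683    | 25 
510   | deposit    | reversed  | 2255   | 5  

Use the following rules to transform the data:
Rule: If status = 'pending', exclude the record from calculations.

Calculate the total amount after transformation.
21034

Step 1: Identify records where status = 'pending'
Step 2: The excluded records sum to 2687
Step 3: Original total amount = 23721
Step 4: Remaining total = 23721 - 2687 = 21034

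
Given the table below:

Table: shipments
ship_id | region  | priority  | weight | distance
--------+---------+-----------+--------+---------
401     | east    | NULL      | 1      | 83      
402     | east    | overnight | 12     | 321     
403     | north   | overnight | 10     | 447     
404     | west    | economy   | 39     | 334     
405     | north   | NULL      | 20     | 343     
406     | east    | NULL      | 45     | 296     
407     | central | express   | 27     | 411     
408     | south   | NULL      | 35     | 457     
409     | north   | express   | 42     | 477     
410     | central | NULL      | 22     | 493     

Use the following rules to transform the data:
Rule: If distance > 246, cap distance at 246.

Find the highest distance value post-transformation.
246

Step 1: Original maximum distance = 493
Step 2: Apply cap at 246
Step 3: 9 records had distance > 246 and were capped
Step 4: Maximum after transformation = 246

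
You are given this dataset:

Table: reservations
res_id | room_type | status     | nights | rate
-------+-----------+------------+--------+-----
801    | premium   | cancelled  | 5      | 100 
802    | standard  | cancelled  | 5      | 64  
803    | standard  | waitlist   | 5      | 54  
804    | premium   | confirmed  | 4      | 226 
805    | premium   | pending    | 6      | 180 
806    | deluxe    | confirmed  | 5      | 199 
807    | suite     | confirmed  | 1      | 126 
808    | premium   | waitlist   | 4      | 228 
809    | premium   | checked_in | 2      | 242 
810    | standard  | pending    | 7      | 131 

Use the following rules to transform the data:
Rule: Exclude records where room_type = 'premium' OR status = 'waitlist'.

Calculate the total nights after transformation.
18

Step 1: Find records where room_type = 'premium' OR status = 'waitlist'
Step 2: 6 records match, summing to 26
Step 3: Original sum: 44
Step 4: Remaining sum = 44 - 26 = 18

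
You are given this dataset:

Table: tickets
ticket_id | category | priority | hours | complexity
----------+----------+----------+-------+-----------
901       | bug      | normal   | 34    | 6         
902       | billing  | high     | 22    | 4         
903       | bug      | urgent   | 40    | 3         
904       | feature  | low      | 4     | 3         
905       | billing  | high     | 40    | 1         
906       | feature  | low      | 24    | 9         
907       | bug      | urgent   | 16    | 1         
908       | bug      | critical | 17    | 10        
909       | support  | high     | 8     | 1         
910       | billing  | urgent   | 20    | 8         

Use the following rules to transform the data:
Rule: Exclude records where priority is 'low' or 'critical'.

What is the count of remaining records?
7

Step 1: Count records to exclude
  - 2 (low) + 1 (critical) = 3 records
Step 2: Total records: 10
Step 3: Remaining = 10 - 3 = 7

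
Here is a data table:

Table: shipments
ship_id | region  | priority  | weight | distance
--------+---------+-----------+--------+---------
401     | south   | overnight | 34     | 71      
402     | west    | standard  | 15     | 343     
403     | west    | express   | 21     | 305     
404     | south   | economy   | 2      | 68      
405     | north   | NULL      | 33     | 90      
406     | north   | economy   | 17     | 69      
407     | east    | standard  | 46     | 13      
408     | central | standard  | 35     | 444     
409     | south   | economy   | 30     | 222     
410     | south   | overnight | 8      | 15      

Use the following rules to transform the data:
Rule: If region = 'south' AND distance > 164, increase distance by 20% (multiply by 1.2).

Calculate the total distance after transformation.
1684.4

Step 1: Find records where region = 'south' AND distance > 164
Step 2: 1 records match, summing to 222
Step 3: After multiplier: 222 × 1.2 = 266.4
Step 4: Unaffected records sum: 1418
Step 5: Final sum = 266.4 + 1418 = 1684.4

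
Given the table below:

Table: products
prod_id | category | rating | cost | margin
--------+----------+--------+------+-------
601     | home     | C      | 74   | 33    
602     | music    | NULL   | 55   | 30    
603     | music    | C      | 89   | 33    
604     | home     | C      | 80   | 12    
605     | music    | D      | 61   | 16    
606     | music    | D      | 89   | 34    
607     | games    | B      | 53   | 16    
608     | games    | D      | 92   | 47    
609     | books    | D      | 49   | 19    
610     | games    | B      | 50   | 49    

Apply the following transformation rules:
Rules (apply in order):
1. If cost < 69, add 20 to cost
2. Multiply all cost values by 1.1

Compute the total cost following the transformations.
871.2

Step 1: Apply Rule 1 - Add 20 to records with cost < 69
  - 5 records affected: 268 + (5 × 20) = 368
  - Unaffected records: 424
  - Sum after Rule 1: 792
Step 2: Apply Rule 2 - Multiply all by 1.1
  - 792 × 1.1 = 871.2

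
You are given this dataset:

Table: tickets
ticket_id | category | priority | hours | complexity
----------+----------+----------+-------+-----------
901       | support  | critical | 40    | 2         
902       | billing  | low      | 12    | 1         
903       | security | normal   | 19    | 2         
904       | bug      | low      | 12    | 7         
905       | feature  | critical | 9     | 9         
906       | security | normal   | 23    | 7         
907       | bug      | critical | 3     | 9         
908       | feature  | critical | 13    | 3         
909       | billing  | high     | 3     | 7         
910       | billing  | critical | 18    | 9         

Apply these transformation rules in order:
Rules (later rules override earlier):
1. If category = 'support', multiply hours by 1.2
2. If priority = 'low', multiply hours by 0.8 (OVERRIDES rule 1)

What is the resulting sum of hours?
155.2

Step 1: Rule 2 takes priority for records with priority = 'low'
  - 2 records: 24 × 0.8 = 19.2
Step 2: Rule 1 applies to remaining records with category = 'support'
  - 1 records: 40 × 1.2 = 48.0
Step 3: Other records unchanged: 88
Step 4: Final sum = 19.2 + 48.0 + 88 = 155.2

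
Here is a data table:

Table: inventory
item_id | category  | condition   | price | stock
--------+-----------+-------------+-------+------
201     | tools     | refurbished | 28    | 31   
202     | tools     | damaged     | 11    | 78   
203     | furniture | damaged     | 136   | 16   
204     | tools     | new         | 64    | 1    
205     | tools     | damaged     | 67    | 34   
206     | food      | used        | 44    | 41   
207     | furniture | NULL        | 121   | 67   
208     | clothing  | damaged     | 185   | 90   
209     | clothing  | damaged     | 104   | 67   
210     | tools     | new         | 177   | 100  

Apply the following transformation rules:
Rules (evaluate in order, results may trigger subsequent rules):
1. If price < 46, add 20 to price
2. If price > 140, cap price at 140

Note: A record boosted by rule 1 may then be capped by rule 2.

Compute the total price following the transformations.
915

Step 1: Apply rule 1 to records with price < 46
  - 3 records get bonus of 20
  - Of these, 0 records then exceed 140 and get capped
Step 2: Apply rule 2 to records with price > 140
  - 2 records (original) are capped
Step 3: Calculate final sum = 915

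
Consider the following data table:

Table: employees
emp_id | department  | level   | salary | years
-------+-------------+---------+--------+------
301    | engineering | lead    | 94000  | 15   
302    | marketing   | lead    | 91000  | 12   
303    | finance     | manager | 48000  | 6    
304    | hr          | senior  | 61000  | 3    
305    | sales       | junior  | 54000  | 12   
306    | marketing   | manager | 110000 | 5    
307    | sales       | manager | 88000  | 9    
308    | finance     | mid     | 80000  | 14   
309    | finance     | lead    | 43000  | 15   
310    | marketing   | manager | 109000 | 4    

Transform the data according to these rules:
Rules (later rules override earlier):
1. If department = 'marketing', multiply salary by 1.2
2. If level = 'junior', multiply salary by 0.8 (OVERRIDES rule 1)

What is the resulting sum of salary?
829200.0

Step 1: Rule 2 takes priority for records with level = 'junior'
  - 1 records: 54000 × 0.8 = 43200.0
Step 2: Rule 1 applies to remaining records with department = 'marketing'
  - 3 records: 310000 × 1.2 = 372000.0
Step 3: Other records unchanged: 414000
Step 4: Final sum = 43200.0 + 372000.0 + 414000 = 829200.0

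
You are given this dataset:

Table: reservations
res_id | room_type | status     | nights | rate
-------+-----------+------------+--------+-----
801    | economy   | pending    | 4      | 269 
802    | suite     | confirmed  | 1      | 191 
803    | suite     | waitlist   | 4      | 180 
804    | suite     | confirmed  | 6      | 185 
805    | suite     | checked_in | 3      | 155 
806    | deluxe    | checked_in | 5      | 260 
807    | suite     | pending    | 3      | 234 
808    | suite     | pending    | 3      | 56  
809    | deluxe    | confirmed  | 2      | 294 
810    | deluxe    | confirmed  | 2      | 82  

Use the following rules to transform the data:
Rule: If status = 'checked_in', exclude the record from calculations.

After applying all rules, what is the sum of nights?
25

Step 1: Identify records where status = 'checked_in'
Step 2: The excluded records sum to 8
Step 3: Original total nights = 33
Step 4: Remaining total = 33 - 8 = 25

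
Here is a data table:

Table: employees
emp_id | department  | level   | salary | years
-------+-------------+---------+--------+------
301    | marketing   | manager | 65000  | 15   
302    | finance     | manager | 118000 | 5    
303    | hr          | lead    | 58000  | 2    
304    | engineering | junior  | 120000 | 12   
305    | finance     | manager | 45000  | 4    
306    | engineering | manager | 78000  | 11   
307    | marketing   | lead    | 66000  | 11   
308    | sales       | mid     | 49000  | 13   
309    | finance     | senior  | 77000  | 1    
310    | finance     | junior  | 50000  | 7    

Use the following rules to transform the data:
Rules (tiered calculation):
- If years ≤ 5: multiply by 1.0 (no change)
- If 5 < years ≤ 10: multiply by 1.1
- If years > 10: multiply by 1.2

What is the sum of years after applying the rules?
94.1

Step 1: Tier 1 (years ≤ 5): 4 records, sum = 12 × 1.0 = 12.0
Step 2: Tier 2 (5 < years ≤ 10): 1 records, sum = 7 × 1.1 = 7.7
Step 3: Tier 3 (years > 10): 5 records, sum = 62 × 1.2 = 74.4
Step 4: Final sum = 12.0 + 7.7 + 74.4 = 94.1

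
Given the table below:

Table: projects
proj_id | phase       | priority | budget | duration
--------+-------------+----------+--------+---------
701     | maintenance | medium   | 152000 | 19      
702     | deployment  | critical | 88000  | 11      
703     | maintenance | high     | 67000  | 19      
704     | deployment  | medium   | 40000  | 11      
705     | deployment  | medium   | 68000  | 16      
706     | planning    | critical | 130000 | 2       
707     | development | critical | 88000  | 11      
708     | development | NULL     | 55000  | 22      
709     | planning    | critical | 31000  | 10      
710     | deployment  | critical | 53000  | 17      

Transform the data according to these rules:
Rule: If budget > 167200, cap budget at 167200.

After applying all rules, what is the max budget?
152000

Step 1: Original maximum budget = 152000
Step 2: Check cap of 167200 against maximum
Step 3: No records exceed the cap (max 152000 <= cap 167200), so no capping applies
Step 4: Maximum after transformation = 152000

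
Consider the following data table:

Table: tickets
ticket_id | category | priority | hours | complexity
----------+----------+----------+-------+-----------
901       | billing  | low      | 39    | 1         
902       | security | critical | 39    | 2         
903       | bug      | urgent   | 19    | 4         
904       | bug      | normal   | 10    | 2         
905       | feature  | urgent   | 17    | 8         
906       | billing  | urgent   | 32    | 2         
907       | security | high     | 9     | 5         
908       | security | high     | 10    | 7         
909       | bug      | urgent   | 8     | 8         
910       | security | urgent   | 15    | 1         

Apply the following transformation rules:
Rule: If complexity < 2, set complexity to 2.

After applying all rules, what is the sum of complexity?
42

Step 1: 2 records have complexity < 2
Step 2: These records originally summed to 2
Step 3: After setting to minimum: 2 × 2 = 4
Step 4: Unaffected records sum: 38
Step 5: Final sum = 4 + 38 = 42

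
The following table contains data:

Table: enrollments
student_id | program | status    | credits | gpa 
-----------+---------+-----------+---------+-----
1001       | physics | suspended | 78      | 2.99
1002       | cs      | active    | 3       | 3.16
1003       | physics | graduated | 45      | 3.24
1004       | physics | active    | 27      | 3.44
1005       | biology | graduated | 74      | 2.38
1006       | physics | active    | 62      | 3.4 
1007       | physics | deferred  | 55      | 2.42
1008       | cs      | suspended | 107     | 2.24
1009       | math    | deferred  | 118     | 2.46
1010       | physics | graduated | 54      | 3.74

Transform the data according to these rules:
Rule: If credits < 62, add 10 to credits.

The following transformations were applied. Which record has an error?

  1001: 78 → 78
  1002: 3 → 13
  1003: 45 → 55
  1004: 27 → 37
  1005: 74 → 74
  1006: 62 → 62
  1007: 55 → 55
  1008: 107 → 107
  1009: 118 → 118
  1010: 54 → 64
Record 1007 has an error. The correct transformed value should be 65, not 55.

Step 1: Check each record against the rule
Step 2: Record 1007 has credits = 55
Step 3: Since 55 < 62, the bonus should have been applied
Step 4: Correct value = 65, but claimed value = 55
Conclusion: Record 1007 has the error.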